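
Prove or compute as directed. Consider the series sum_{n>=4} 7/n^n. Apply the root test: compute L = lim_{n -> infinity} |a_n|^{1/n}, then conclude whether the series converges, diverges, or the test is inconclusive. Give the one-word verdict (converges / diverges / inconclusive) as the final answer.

Let a_n denote the general term. Form |a_n|^(1/n) and simplify:
|a_n|^(1/n) = 7^(1/n)/n
Take the limit as n -> infinity: L = 0.
Since L = 0 < 1, the root test implies convergence.

converges


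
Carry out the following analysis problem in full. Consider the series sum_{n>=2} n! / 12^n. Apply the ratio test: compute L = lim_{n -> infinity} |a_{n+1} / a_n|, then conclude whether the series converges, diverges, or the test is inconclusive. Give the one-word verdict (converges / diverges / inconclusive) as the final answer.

Let a_n denote the general term. Form the ratio a_{n+1}/a_n and simplify:
a_{n+1}/a_n = n/12 + 1/12
Take the limit as n -> infinity: L = infinity.
Since L = infinity > 1 (or L = infinity), the ratio test implies the series diverges.

diverges


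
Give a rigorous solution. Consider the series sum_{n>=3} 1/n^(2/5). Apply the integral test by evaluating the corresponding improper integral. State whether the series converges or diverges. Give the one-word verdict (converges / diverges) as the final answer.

Let f(x) = x^(-2/5). Then f is positive, continuous, and decreasing on [3, infinity), so the integral test applies.
Compute the improper integral int_{3}^infinity f(x) dx:
  antiderivative F(x) = 5*x^(3/5)/3.
  As x -> infinity, F(x) -> infinity (since p = 2/5 < 1).
  So the integral diverges. By the integral test, the series diverges.

diverges


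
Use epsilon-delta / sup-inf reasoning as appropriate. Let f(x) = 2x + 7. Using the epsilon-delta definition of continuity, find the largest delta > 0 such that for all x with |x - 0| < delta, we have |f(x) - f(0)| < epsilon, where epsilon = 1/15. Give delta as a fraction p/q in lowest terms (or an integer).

We compute f(0) = 2*(0) + 7 = 7.
|f(x) - f(0)| = |2x + 7 - (7)| = |2(x - 0)| = 2|x - 0|.
We need 2|x - 0| < 1/15, i.e. |x - 0| < 1/15 / 2 = 1/30.
So any delta <= 1/30 works. Conversely, if delta > 1/30, then x = 0 + 1/30 satisfies |x - 0| = 1/30 < delta but |f(x) - f(0)| = 2 * 1/30 = 1/15, which is not < 1/15; so no larger delta works.
Hence the largest such delta is 1/30.

1/30


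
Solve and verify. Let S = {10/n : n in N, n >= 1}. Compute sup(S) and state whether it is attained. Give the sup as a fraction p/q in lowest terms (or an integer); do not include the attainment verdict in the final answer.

Analysis:
- Values: 10, 5, 10/3, 5/2, ... strictly decreasing.
- The maximum is 10 (n=1); sup = 10 (attained).
- The set is bounded below by 0; 10/n -> 0 so 0 is the greatest lower bound.
- 0 is not in the set, so inf = 0 is not attained.
Conclusion: sup(S) = 10, attained in S.

10


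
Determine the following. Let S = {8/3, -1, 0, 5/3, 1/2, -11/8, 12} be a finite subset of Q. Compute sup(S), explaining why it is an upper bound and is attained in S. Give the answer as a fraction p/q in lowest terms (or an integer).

S is finite, so sup(S) = max(S).
Sorted decreasing:
12, 8/3, 5/3, 1/2, 0, -1, -11/8
The extremum is 12.
For every x in S, x <= 12. And 12 is in S, so it is attained.
Therefore sup(S) = 12.

12


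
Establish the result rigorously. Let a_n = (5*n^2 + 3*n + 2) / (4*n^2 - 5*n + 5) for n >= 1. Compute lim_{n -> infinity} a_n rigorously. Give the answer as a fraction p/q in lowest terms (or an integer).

Divide numerator and denominator by n^2, the highest power:
numerator / n^2 = 5 + 3/n + 2/n^2
denominator / n^2 = 4 - 5/n + 5/n^2
As n -> infinity, all terms of the form c/n^k (k >= 1) tend to 0.
So numerator / n^2 -> 5 and denominator / n^2 -> 4.
Therefore lim a_n = 5/4.

5/4


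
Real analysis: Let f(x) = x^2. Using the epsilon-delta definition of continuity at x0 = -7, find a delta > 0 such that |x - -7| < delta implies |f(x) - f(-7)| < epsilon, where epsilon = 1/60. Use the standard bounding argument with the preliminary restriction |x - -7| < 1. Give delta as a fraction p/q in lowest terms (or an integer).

Factor: |x^2 - (-7)^2| = |x - -7| * |x + -7|.
Impose |x - -7| < 1 first. Then |x + -7| = |(x - -7) + 2*(-7)| <= |x - -7| + 2*|-7| < 1 + 14 = 15.
So |x^2 - (-7)^2| < delta * 15.
We need delta * 15 <= 1/60, i.e. delta <= 1/60/15 = 1/900.
Since 1/900 < 1, this is tighter than 1; take delta = 1/900.
So delta = 1/900 works.

1/900


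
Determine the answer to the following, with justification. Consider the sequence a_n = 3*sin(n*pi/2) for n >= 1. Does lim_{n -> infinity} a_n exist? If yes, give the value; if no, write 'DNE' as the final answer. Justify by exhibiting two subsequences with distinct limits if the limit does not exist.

Examine the behaviour of a_n along subsequences.
a_{4k+1} = 3*sin(pi/2 + 2k*pi) = 3 -> 3. a_{4k+3} = 3*sin(3pi/2 + 2k*pi) = -3 -> -3.
Since these two subsequential limits are 3 and -3, distinct, the full sequence cannot converge (a convergent sequence has all subsequences tending to the same limit). So lim a_n does not exist.

DNE


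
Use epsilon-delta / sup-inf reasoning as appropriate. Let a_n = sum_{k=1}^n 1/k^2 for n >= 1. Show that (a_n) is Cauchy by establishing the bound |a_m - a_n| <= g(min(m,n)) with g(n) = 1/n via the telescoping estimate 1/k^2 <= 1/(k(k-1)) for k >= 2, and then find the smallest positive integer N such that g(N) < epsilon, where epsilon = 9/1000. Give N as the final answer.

For m > n >= 1: |a_m - a_n| = sum_{k=n+1}^m 1/k^2.
Use 1/k^2 <= 1/(k(k-1)) = 1/(k-1) - 1/k for k >= 2:
sum_{k=n+1}^m 1/k^2 <= sum_{k=n+1}^m (1/(k-1) - 1/k) = 1/n - 1/m <= 1/n.
By symmetry the same bound holds with n,m swapped, so |a_m - a_n| <= 1/min(m,n) = g(min(m,n)). Since g(n) -> 0, (a_n) is Cauchy.
Now solve g(N) < 9/1000: 1/N < 9/1000 <=> N > 1/(9/1000) = 1000/9.
The smallest integer strictly greater than 1000/9 is N = 112.
Check: g(112) = 1/112 < 9/1000; g(111) = 1/111 >= 9/1000. So N = 112.

112


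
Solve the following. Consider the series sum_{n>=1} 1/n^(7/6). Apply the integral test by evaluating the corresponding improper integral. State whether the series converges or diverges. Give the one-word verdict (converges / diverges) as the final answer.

Let f(x) = x^(-7/6). Then f is positive, continuous, and decreasing on [1, infinity), so the integral test applies.
Compute the improper integral int_{1}^infinity f(x) dx:
  antiderivative F(x) = -6/x^(1/6).
  As x -> infinity, F(x) -> 0 (since p = 7/6 > 1).
  So int = F(infinity) - F(1) = 0 - (-6) = 6.
  Finite, so by the integral test, the series converges.

converges


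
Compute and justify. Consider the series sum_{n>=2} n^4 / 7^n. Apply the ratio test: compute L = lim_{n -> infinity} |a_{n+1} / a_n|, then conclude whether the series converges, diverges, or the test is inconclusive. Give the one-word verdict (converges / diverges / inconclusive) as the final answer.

Let a_n denote the general term. Form the ratio a_{n+1}/a_n and simplify:
a_{n+1}/a_n = (n + 1)^4/(7*n^4)
Take the limit as n -> infinity: L = 1/7.
Since L = 1/7 < 1, the ratio test implies the series converges.

converges


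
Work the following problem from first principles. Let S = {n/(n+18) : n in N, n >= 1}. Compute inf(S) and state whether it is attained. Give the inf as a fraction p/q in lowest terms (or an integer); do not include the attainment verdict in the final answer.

Analysis:
- Values: 1/19, 1/10, 1/7, 2/11, ... strictly increasing.
- Minimum is 1/19 (n=1); inf = 1/19 (attained).
- n/(n+18) = 1 - 18/(n+18) -> 1 from below as n -> infinity, and never equals 1.
- So sup = 1 (not attained).
Conclusion: inf(S) = 1/19, attained in S.

1/19


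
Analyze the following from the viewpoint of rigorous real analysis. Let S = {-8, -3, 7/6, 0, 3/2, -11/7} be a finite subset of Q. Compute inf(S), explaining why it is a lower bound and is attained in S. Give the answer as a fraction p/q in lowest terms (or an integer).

S is finite, so inf(S) = min(S).
Sorted increasing:
-8, -3, -11/7, 0, 7/6, 3/2
The extremum is -8.
For every x in S, x >= -8. And -8 is in S, so it is attained.
Therefore inf(S) = -8.

-8


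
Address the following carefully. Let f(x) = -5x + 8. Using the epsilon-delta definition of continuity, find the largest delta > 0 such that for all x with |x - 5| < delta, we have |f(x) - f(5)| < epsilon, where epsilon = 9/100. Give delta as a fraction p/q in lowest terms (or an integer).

We compute f(5) = -5*(5) + 8 = -17.
|f(x) - f(5)| = |-5x + 8 - (-17)| = |-5(x - 5)| = 5|x - 5|.
We need 5|x - 5| < 9/100, i.e. |x - 5| < 9/100 / 5 = 9/500.
So any delta <= 9/500 works. Conversely, if delta > 9/500, then x = 5 + 9/500 satisfies |x - 5| = 9/500 < delta but |f(x) - f(5)| = 5 * 9/500 = 9/100, which is not < 9/100; so no larger delta works.
Hence the largest such delta is 9/500.

9/500


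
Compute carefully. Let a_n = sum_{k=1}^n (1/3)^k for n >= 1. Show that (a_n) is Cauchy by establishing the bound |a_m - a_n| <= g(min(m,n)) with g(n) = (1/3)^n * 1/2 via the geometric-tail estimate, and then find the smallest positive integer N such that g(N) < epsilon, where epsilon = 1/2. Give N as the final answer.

For m > n >= 1: |a_m - a_n| = sum_{k=n+1}^m (1/3)^k < sum_{k=n+1}^infinity (1/3)^k = (1/3)^(n+1) / (1 - 1/3) = (1/3)^n * (1/3) * (3/2) = (1/3)^n * 1/2.
So g(n) = (1/3)^n / 2. Since g(n) -> 0, (a_n) is Cauchy.
Now solve g(N) < 1/2: (1/3)^N / 2 < 1/2 <=> 3^N > 1 / (2 * 1/2) = 1.
Check powers of 3: 3^0 = 1 <= 1, 3^1 = 3 > 1.
So the smallest such N is 1. Check: g(1) = 1/(2 * 3) = 1/6 < 1/2.

1


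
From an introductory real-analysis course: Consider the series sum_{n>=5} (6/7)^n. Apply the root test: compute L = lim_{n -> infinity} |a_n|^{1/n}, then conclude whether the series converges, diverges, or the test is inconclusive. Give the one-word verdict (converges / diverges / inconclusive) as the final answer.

Let a_n denote the general term. Form |a_n|^(1/n) and simplify:
|a_n|^(1/n) = 6/7
Take the limit as n -> infinity: L = 6/7.
Since L = 6/7 < 1, the root test implies convergence.

converges


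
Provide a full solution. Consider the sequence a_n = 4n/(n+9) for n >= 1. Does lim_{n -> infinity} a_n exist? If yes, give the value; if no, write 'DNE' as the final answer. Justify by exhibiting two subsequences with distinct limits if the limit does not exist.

Examine the behaviour of a_n along subsequences.
Even-n subsequence a_{2k} = 4(2k)/(2k+9) -> 4. Odd-n subsequence a_{2k+1} = 4(2k+1)/(2k+10) -> 4. Both tend to 4, which suggests the limit is 4; verify directly.
|a_n - 4| = |4n - 4(n+9)| / (n+9) = 36/(n+9) < 36/n for every n >= 1.
Given epsilon > 0, choose a positive integer N > 36/epsilon. Then for all n >= N, |a_n - 4| < 36/n <= 36/N < epsilon.
So by the definition of the limit, lim a_n exists and equals 4.

4


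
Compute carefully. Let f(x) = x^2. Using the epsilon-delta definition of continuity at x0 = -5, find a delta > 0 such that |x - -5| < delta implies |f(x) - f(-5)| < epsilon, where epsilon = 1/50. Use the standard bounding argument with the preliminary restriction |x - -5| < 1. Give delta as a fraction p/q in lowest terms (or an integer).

Factor: |x^2 - (-5)^2| = |x - -5| * |x + -5|.
Impose |x - -5| < 1 first. Then |x + -5| = |(x - -5) + 2*(-5)| <= |x - -5| + 2*|-5| < 1 + 10 = 11.
So |x^2 - (-5)^2| < delta * 11.
We need delta * 11 <= 1/50, i.e. delta <= 1/50/11 = 1/550.
Since 1/550 < 1, this is tighter than 1; take delta = 1/550.
So delta = 1/550 works.

1/550


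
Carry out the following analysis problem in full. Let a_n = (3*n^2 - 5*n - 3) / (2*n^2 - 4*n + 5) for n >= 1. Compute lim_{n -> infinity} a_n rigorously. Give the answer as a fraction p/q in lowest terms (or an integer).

Divide numerator and denominator by n^2, the highest power:
numerator / n^2 = 3 - 5/n - 3/n^2
denominator / n^2 = 2 - 4/n + 5/n^2
As n -> infinity, all terms of the form c/n^k (k >= 1) tend to 0.
So numerator / n^2 -> 3 and denominator / n^2 -> 2.
Therefore lim a_n = 3/2.

3/2


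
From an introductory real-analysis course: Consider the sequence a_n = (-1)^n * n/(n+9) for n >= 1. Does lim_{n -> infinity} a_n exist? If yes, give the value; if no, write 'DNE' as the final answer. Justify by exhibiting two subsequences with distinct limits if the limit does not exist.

Examine the behaviour of a_n along subsequences.
a_{2k} = 2k/(2k+9) -> 1. a_{2k+1} = -(2k+1)/(2k+10) -> -1.
Since these two subsequential limits are 1 and -1, distinct, the full sequence cannot converge (a convergent sequence has all subsequences tending to the same limit). So lim a_n does not exist.

DNE


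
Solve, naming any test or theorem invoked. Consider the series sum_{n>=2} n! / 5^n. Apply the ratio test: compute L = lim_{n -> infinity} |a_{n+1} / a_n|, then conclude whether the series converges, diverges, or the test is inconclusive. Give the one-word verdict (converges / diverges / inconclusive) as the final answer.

Let a_n denote the general term. Form the ratio a_{n+1}/a_n and simplify:
a_{n+1}/a_n = n/5 + 1/5
Take the limit as n -> infinity: L = infinity.
Since L = infinity > 1 (or L = infinity), the ratio test implies the series diverges.

diverges


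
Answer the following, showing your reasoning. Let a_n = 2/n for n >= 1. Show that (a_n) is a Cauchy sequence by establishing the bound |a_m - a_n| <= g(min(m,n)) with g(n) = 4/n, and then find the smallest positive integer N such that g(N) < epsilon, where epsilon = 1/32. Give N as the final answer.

For any m, n >= 1, by the triangle inequality:
|a_m - a_n| = |2/m - 2/n| <= 2*1/m + 2*1/n <= 4/min(m,n).
So g(n) = 4/n bounds the Cauchy difference. Since g(n) -> 0, (a_n) is Cauchy.
Now solve g(N) < 1/32: 4/N < 1/32 <=> N > 4 / (1/32) = 128.
The smallest integer strictly greater than 128 is N = 129.
Check: g(129) = 4/129 = 4/129 < 1/32; g(128) = 1/32 >= 1/32. So N = 129.

129


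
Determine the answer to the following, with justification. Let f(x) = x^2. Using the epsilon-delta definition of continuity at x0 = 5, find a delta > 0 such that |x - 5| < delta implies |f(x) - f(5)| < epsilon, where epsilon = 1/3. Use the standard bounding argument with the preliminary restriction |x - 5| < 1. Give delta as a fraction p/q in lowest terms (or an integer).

Factor: |x^2 - (5)^2| = |x - 5| * |x + 5|.
Impose |x - 5| < 1 first. Then |x + 5| = |(x - 5) + 2*(5)| <= |x - 5| + 2*|5| < 1 + 10 = 11.
So |x^2 - (5)^2| < delta * 11.
We need delta * 11 <= 1/3, i.e. delta <= 1/3/11 = 1/33.
Since 1/33 < 1, this is tighter than 1; take delta = 1/33.
So delta = 1/33 works.

1/33


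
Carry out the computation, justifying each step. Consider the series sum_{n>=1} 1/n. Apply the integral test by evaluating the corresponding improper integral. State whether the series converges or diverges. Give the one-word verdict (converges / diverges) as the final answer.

Let f(x) = 1/x. Then f is positive, continuous, and decreasing on [1, infinity), so the integral test applies.
Compute the improper integral int_{1}^infinity f(x) dx:
  antiderivative F(x) = log(x).
  As x -> infinity, log(x) -> infinity.
  So int = infinity - log(1) = infinity. By the integral test, the series diverges.

diverges


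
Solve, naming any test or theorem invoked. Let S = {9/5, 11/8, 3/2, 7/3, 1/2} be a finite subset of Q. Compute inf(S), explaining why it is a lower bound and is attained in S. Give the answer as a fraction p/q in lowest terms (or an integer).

S is finite, so inf(S) = min(S).
Sorted increasing:
1/2, 11/8, 3/2, 9/5, 7/3
The extremum is 1/2.
For every x in S, x >= 1/2. And 1/2 is in S, so it is attained.
Therefore inf(S) = 1/2.

1/2


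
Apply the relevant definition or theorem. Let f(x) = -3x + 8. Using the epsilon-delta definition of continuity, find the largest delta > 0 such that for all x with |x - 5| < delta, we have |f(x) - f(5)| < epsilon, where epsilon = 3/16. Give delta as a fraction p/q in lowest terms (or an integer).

We compute f(5) = -3*(5) + 8 = -7.
|f(x) - f(5)| = |-3x + 8 - (-7)| = |-3(x - 5)| = 3|x - 5|.
We need 3|x - 5| < 3/16, i.e. |x - 5| < 3/16 / 3 = 1/16.
So any delta <= 1/16 works. Conversely, if delta > 1/16, then x = 5 + 1/16 satisfies |x - 5| = 1/16 < delta but |f(x) - f(5)| = 3 * 1/16 = 3/16, which is not < 3/16; so no larger delta works.
Hence the largest such delta is 1/16.

1/16


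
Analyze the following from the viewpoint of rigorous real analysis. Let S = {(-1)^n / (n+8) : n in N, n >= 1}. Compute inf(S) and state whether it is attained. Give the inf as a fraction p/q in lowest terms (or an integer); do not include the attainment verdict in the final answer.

Analysis:
- Values: -1/9, 1/10, -1/11, 1/12, -1/13, ...
- Positive terms (even n): 1/(2+8), 1/(4+8), ... decreasing -> max = 1/10 (n=2).
- Negative terms (odd n): -1/(1+8), -1/(3+8), ... increasing -> min = -1/9 (n=1).
- So sup = 1/10 (attained at n=2); inf = -1/9 (attained at n=1).
Conclusion: inf(S) = -1/9, attained in S.

-1/9


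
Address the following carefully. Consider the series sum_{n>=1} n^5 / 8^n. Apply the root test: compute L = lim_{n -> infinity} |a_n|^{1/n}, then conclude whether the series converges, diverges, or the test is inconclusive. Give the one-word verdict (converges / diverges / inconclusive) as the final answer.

Let a_n denote the general term. Form |a_n|^(1/n) and simplify:
|a_n|^(1/n) = n^(5/n)/8
Take the limit as n -> infinity: L = 1/8.
Since L = 1/8 < 1, the root test implies convergence.

converges


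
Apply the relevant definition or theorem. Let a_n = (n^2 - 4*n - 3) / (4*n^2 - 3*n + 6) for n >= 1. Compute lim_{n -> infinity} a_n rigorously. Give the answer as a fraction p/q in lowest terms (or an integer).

Divide numerator and denominator by n^2, the highest power:
numerator / n^2 = 1 - 4/n - 3/n^2
denominator / n^2 = 4 - 3/n + 6/n^2
As n -> infinity, all terms of the form c/n^k (k >= 1) tend to 0.
So numerator / n^2 -> 1 and denominator / n^2 -> 4.
Therefore lim a_n = 1/4.

1/4


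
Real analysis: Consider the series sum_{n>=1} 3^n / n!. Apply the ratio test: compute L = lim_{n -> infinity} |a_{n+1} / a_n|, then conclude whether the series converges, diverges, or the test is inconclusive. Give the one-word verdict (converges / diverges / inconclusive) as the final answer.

Let a_n denote the general term. Form the ratio a_{n+1}/a_n and simplify:
a_{n+1}/a_n = 3/(n + 1)
Take the limit as n -> infinity: L = 0.
Since L = 0 < 1, the ratio test implies the series converges.

converges


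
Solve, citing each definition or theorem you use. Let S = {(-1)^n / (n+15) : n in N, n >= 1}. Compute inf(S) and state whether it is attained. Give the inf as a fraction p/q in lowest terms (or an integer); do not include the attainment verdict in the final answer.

Analysis:
- Values: -1/16, 1/17, -1/18, 1/19, -1/20, ...
- Positive terms (even n): 1/(2+15), 1/(4+15), ... decreasing -> max = 1/17 (n=2).
- Negative terms (odd n): -1/(1+15), -1/(3+15), ... increasing -> min = -1/16 (n=1).
- So sup = 1/17 (attained at n=2); inf = -1/16 (attained at n=1).
Conclusion: inf(S) = -1/16, attained in S.

-1/16


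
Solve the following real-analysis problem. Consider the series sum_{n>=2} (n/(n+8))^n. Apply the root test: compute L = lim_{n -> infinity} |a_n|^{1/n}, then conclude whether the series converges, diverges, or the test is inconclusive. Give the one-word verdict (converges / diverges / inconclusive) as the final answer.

Let a_n denote the general term. Form |a_n|^(1/n) and simplify:
|a_n|^(1/n) = n/(n + 8)
Take the limit as n -> infinity: L = 1.
Since L = 1, the root test is inconclusive. (In fact a_n = (n/(n+8))^n -> e^(-8) != 0, so the nth-term test shows divergence; but the root test itself gives no conclusion.)

inconclusive


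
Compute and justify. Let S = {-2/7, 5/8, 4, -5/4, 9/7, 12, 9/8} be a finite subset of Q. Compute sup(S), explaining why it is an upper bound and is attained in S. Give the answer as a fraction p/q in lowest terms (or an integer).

S is finite, so sup(S) = max(S).
Sorted decreasing:
12, 4, 9/7, 9/8, 5/8, -2/7, -5/4
The extremum is 12.
For every x in S, x <= 12. And 12 is in S, so it is attained.
Therefore sup(S) = 12.

12


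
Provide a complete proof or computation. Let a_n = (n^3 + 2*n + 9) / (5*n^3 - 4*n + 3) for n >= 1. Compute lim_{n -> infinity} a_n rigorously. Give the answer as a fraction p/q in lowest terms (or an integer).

Divide numerator and denominator by n^3, the highest power:
numerator / n^3 = 1 + 2/n^2 + 9/n^3
denominator / n^3 = 5 - 4/n^2 + 3/n^3
As n -> infinity, all terms of the form c/n^k (k >= 1) tend to 0.
So numerator / n^3 -> 1 and denominator / n^3 -> 5.
Therefore lim a_n = 1/5.

1/5


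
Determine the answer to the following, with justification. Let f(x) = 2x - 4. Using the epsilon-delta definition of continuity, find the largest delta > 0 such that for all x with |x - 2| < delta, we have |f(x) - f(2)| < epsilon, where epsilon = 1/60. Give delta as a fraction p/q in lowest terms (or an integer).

We compute f(2) = 2*(2) - 4 = 0.
|f(x) - f(2)| = |2x - 4 - (0)| = |2(x - 2)| = 2|x - 2|.
We need 2|x - 2| < 1/60, i.e. |x - 2| < 1/60 / 2 = 1/120.
So any delta <= 1/120 works. Conversely, if delta > 1/120, then x = 2 + 1/120 satisfies |x - 2| = 1/120 < delta but |f(x) - f(2)| = 2 * 1/120 = 1/60, which is not < 1/60; so no larger delta works.
Hence the largest such delta is 1/120.

1/120


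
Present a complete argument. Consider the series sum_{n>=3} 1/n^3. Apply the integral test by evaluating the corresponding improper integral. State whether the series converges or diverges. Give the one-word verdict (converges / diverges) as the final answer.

Let f(x) = x^(-3). Then f is positive, continuous, and decreasing on [3, infinity), so the integral test applies.
Compute the improper integral int_{3}^infinity f(x) dx:
  antiderivative F(x) = -1/(2*x^2).
  As x -> infinity, F(x) -> 0 (since p = 3 > 1).
  So int = F(infinity) - F(3) = 0 - (-1/18) = 1/18.
  Finite, so by the integral test, the series converges.

converges


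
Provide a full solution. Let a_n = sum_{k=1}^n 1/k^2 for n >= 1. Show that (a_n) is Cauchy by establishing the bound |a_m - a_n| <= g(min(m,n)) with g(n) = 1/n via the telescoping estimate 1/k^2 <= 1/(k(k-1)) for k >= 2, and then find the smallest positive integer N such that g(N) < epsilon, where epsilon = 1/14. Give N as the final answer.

For m > n >= 1: |a_m - a_n| = sum_{k=n+1}^m 1/k^2.
Use 1/k^2 <= 1/(k(k-1)) = 1/(k-1) - 1/k for k >= 2:
sum_{k=n+1}^m 1/k^2 <= sum_{k=n+1}^m (1/(k-1) - 1/k) = 1/n - 1/m <= 1/n.
By symmetry the same bound holds with n,m swapped, so |a_m - a_n| <= 1/min(m,n) = g(min(m,n)). Since g(n) -> 0, (a_n) is Cauchy.
Now solve g(N) < 1/14: 1/N < 1/14 <=> N > 1/(1/14) = 14.
The smallest integer strictly greater than 14 is N = 15.
Check: g(15) = 1/15 < 1/14; g(14) = 1/14 >= 1/14. So N = 15.

15


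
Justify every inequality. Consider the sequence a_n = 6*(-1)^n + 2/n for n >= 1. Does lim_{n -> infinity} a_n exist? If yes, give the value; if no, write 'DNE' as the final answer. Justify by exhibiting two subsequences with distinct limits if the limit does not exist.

Examine the behaviour of a_n along subsequences.
a_{2k} = 6 + 2/(2k) -> 6. a_{2k+1} = -6 + 2/(2k+1) -> -6.
Since these two subsequential limits are 6 and -6, distinct, the full sequence cannot converge (a convergent sequence has all subsequences tending to the same limit). So lim a_n does not exist.

DNE


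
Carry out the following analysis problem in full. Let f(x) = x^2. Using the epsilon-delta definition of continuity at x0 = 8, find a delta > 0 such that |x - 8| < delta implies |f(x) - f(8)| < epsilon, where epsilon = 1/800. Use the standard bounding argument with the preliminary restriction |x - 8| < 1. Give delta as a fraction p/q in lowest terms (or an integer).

Factor: |x^2 - (8)^2| = |x - 8| * |x + 8|.
Impose |x - 8| < 1 first. Then |x + 8| = |(x - 8) + 2*(8)| <= |x - 8| + 2*|8| < 1 + 16 = 17.
So |x^2 - (8)^2| < delta * 17.
We need delta * 17 <= 1/800, i.e. delta <= 1/800/17 = 1/13600.
Since 1/13600 < 1, this is tighter than 1; take delta = 1/13600.
So delta = 1/13600 works.

1/13600


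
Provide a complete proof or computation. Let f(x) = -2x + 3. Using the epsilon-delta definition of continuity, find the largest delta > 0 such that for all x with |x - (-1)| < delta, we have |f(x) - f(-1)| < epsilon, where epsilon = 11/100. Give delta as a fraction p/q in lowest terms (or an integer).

We compute f(-1) = -2*(-1) + 3 = 5.
|f(x) - f(-1)| = |-2x + 3 - (5)| = |-2(x - (-1))| = 2|x - (-1)|.
We need 2|x - (-1)| < 11/100, i.e. |x - (-1)| < 11/100 / 2 = 11/200.
So any delta <= 11/200 works. Conversely, if delta > 11/200, then x = -1 + 11/200 satisfies |x - (-1)| = 11/200 < delta but |f(x) - f(-1)| = 2 * 11/200 = 11/100, which is not < 11/100; so no larger delta works.
Hence the largest such delta is 11/200.

11/200


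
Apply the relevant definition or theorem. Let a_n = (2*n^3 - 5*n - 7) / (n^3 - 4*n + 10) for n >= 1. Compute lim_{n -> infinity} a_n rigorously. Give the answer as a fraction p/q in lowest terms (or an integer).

Divide numerator and denominator by n^3, the highest power:
numerator / n^3 = 2 - 5/n^2 - 7/n^3
denominator / n^3 = 1 - 4/n^2 + 10/n^3
As n -> infinity, all terms of the form c/n^k (k >= 1) tend to 0.
So numerator / n^3 -> 2 and denominator / n^3 -> 1.
Therefore lim a_n = 2.

2


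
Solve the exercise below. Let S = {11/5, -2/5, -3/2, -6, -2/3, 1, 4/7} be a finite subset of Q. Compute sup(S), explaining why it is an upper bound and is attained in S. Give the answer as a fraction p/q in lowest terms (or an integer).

S is finite, so sup(S) = max(S).
Sorted decreasing:
11/5, 1, 4/7, -2/5, -2/3, -3/2, -6
The extremum is 11/5.
For every x in S, x <= 11/5. And 11/5 is in S, so it is attained.
Therefore sup(S) = 11/5.

11/5


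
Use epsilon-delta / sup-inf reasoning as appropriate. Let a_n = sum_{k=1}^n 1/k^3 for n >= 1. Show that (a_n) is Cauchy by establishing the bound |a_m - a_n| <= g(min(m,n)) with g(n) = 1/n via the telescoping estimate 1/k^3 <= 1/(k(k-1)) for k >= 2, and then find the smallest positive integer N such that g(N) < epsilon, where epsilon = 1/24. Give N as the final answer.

For m > n >= 1: |a_m - a_n| = sum_{k=n+1}^m 1/k^3.
Use 1/k^3 <= 1/(k(k-1)) = 1/(k-1) - 1/k for k >= 2 (which holds since k^3 >= k^2 >= k(k-1) for k >= 2):
sum_{k=n+1}^m 1/k^3 <= sum_{k=n+1}^m (1/(k-1) - 1/k) = 1/n - 1/m <= 1/n.
By symmetry the same bound holds with n,m swapped, so |a_m - a_n| <= 1/min(m,n) = g(min(m,n)). Since g(n) -> 0, (a_n) is Cauchy.
Now solve g(N) < 1/24: 1/N < 1/24 <=> N > 1/(1/24) = 24.
The smallest integer strictly greater than 24 is N = 25.
Check: g(25) = 1/25 < 1/24; g(24) = 1/24 >= 1/24. So N = 25.

25


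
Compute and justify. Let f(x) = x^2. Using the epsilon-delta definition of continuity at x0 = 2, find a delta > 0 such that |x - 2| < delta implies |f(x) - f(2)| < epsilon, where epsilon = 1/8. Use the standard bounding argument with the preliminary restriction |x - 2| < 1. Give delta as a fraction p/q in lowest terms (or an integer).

Factor: |x^2 - (2)^2| = |x - 2| * |x + 2|.
Impose |x - 2| < 1 first. Then |x + 2| = |(x - 2) + 2*(2)| <= |x - 2| + 2*|2| < 1 + 4 = 5.
So |x^2 - (2)^2| < delta * 5.
We need delta * 5 <= 1/8, i.e. delta <= 1/8/5 = 1/40.
Since 1/40 < 1, this is tighter than 1; take delta = 1/40.
So delta = 1/40 works.

1/40


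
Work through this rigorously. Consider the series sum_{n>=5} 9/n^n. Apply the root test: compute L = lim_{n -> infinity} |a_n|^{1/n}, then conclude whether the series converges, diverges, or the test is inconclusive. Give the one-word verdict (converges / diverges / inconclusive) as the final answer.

Let a_n denote the general term. Form |a_n|^(1/n) and simplify:
|a_n|^(1/n) = 3^(2/n)/n
Take the limit as n -> infinity: L = 0.
Since L = 0 < 1, the root test implies convergence.

converges


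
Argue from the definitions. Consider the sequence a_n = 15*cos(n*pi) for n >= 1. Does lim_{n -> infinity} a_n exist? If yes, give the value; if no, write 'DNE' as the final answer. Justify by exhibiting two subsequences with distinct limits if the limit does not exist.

Examine the behaviour of a_n along subsequences.
cos(n*pi) = (-1)^n, so a_n = 15*(-1)^n. a_{2k} = 15 -> 15. a_{2k+1} = -15 -> -15.
Since these two subsequential limits are 15 and -15, distinct, the full sequence cannot converge (a convergent sequence has all subsequences tending to the same limit). So lim a_n does not exist.

DNE


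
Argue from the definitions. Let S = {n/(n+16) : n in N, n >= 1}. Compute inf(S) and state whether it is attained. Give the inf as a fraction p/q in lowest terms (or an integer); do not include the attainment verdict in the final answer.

Analysis:
- Values: 1/17, 1/9, 3/19, 1/5, ... strictly increasing.
- Minimum is 1/17 (n=1); inf = 1/17 (attained).
- n/(n+16) = 1 - 16/(n+16) -> 1 from below as n -> infinity, and never equals 1.
- So sup = 1 (not attained).
Conclusion: inf(S) = 1/17, attained in S.

1/17


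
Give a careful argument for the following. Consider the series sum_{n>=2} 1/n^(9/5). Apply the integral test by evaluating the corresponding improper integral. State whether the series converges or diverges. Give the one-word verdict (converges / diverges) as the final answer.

Let f(x) = x^(-9/5). Then f is positive, continuous, and decreasing on [2, infinity), so the integral test applies.
Compute the improper integral int_{2}^infinity f(x) dx:
  antiderivative F(x) = -5/(4*x^(4/5)).
  As x -> infinity, F(x) -> 0 (since p = 9/5 > 1).
  So int = F(infinity) - F(2) = 0 - (-5*2^(1/5)/8) = 5*2^(1/5)/8.
  Finite, so by the integral test, the series converges.

converges


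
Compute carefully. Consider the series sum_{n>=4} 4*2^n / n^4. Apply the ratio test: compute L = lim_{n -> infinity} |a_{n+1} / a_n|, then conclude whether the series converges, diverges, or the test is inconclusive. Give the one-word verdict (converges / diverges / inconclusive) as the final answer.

Let a_n denote the general term. Form the ratio a_{n+1}/a_n and simplify:
a_{n+1}/a_n = 2*n^4/(n + 1)^4
Take the limit as n -> infinity: L = 2.
Since L = 2 > 1 (or L = infinity), the ratio test implies the series diverges.

diverges


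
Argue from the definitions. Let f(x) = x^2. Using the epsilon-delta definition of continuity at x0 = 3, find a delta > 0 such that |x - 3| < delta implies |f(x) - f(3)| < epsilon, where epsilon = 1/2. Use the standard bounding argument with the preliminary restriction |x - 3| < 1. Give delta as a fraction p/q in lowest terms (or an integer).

Factor: |x^2 - (3)^2| = |x - 3| * |x + 3|.
Impose |x - 3| < 1 first. Then |x + 3| = |(x - 3) + 2*(3)| <= |x - 3| + 2*|3| < 1 + 6 = 7.
So |x^2 - (3)^2| < delta * 7.
We need delta * 7 <= 1/2, i.e. delta <= 1/2/7 = 1/14.
Since 1/14 < 1, this is tighter than 1; take delta = 1/14.
So delta = 1/14 works.

1/14


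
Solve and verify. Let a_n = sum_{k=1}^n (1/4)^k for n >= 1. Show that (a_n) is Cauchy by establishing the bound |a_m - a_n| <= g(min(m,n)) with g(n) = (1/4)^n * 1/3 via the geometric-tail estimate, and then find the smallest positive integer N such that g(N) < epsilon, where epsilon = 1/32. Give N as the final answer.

For m > n >= 1: |a_m - a_n| = sum_{k=n+1}^m (1/4)^k < sum_{k=n+1}^infinity (1/4)^k = (1/4)^(n+1) / (1 - 1/4) = (1/4)^n * (1/4) * (4/3) = (1/4)^n * 1/3.
So g(n) = (1/4)^n / 3. Since g(n) -> 0, (a_n) is Cauchy.
Now solve g(N) < 1/32: (1/4)^N / 3 < 1/32 <=> 4^N > 1 / (3 * 1/32) = 32/3.
Check powers of 4: 4^1 = 4 <= 32/3, 4^2 = 16 > 32/3.
So the smallest such N is 2. Check: g(2) = 1/(3 * 16) = 1/48 < 1/32.

2


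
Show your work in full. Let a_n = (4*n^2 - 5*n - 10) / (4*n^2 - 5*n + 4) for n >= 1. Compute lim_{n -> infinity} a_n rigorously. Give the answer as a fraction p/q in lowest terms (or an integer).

Divide numerator and denominator by n^2, the highest power:
numerator / n^2 = 4 - 5/n - 10/n^2
denominator / n^2 = 4 - 5/n + 4/n^2
As n -> infinity, all terms of the form c/n^k (k >= 1) tend to 0.
So numerator / n^2 -> 4 and denominator / n^2 -> 4.
Therefore lim a_n = 1.

1


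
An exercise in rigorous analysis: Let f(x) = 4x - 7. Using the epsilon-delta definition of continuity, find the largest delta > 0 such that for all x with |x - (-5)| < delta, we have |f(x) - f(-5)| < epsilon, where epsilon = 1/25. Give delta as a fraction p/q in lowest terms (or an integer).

We compute f(-5) = 4*(-5) - 7 = -27.
|f(x) - f(-5)| = |4x - 7 - (-27)| = |4(x - (-5))| = 4|x - (-5)|.
We need 4|x - (-5)| < 1/25, i.e. |x - (-5)| < 1/25 / 4 = 1/100.
So any delta <= 1/100 works. Conversely, if delta > 1/100, then x = -5 + 1/100 satisfies |x - (-5)| = 1/100 < delta but |f(x) - f(-5)| = 4 * 1/100 = 1/25, which is not < 1/25; so no larger delta works.
Hence the largest such delta is 1/100.

1/100


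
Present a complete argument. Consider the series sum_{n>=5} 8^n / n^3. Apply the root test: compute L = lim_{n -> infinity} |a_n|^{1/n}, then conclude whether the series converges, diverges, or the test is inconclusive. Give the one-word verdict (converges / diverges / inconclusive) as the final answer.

Let a_n denote the general term. Form |a_n|^(1/n) and simplify:
|a_n|^(1/n) = 8/n^(3/n)
Take the limit as n -> infinity: L = 8.
Since L = 8 > 1, the root test implies divergence.

diverges


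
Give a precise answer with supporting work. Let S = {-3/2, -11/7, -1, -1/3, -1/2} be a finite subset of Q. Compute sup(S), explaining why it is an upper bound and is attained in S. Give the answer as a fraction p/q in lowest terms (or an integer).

S is finite, so sup(S) = max(S).
Sorted decreasing:
-1/3, -1/2, -1, -3/2, -11/7
The extremum is -1/3.
For every x in S, x <= -1/3. And -1/3 is in S, so it is attained.
Therefore sup(S) = -1/3.

-1/3


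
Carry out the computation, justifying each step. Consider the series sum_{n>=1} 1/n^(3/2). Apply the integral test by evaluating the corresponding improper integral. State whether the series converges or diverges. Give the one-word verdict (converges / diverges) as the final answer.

Let f(x) = x^(-3/2). Then f is positive, continuous, and decreasing on [1, infinity), so the integral test applies.
Compute the improper integral int_{1}^infinity f(x) dx:
  antiderivative F(x) = -2/sqrt(x).
  As x -> infinity, F(x) -> 0 (since p = 3/2 > 1).
  So int = F(infinity) - F(1) = 0 - (-2) = 2.
  Finite, so by the integral test, the series converges.

converges


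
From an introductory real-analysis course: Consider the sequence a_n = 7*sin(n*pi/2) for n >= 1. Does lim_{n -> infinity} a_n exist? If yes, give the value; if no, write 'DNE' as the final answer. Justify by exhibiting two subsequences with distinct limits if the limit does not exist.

Examine the behaviour of a_n along subsequences.
a_{4k+1} = 7*sin(pi/2 + 2k*pi) = 7 -> 7. a_{4k+3} = 7*sin(3pi/2 + 2k*pi) = -7 -> -7.
Since these two subsequential limits are 7 and -7, distinct, the full sequence cannot converge (a convergent sequence has all subsequences tending to the same limit). So lim a_n does not exist.

DNE


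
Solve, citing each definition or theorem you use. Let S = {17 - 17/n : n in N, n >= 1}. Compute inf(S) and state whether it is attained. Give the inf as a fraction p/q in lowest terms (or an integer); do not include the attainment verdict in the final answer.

Analysis:
- Values: 0, 17/2, 34/3, 51/4, ... strictly increasing.
- Minimum is 0 (n=1); inf = 0 (attained).
- 17 - 17/n -> 17 from below; sup = 17, not attained.
Conclusion: inf(S) = 0, attained in S.

0


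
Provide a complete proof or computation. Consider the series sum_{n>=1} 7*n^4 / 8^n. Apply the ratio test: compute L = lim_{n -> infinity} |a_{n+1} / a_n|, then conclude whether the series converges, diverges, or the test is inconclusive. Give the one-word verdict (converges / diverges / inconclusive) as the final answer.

Let a_n denote the general term. Form the ratio a_{n+1}/a_n and simplify:
a_{n+1}/a_n = (n + 1)^4/(8*n^4)
Take the limit as n -> infinity: L = 1/8.
Since L = 1/8 < 1, the ratio test implies the series converges.

converges


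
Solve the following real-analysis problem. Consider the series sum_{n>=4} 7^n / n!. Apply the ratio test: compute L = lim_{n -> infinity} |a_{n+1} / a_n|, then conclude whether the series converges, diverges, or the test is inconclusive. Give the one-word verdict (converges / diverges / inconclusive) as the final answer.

Let a_n denote the general term. Form the ratio a_{n+1}/a_n and simplify:
a_{n+1}/a_n = 7/(n + 1)
Take the limit as n -> infinity: L = 0.
Since L = 0 < 1, the ratio test implies the series converges.

converges


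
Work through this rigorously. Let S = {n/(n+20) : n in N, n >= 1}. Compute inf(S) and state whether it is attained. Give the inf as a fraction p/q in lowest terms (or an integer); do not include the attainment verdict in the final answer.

Analysis:
- Values: 1/21, 1/11, 3/23, 1/6, ... strictly increasing.
- Minimum is 1/21 (n=1); inf = 1/21 (attained).
- n/(n+20) = 1 - 20/(n+20) -> 1 from below as n -> infinity, and never equals 1.
- So sup = 1 (not attained).
Conclusion: inf(S) = 1/21, attained in S.

1/21


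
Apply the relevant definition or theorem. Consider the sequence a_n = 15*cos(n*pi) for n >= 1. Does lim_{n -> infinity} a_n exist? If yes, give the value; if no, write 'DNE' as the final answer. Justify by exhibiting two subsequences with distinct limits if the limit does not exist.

Examine the behaviour of a_n along subsequences.
cos(n*pi) = (-1)^n, so a_n = 15*(-1)^n. a_{2k} = 15 -> 15. a_{2k+1} = -15 -> -15.
Since these two subsequential limits are 15 and -15, distinct, the full sequence cannot converge (a convergent sequence has all subsequences tending to the same limit). So lim a_n does not exist.

DNE


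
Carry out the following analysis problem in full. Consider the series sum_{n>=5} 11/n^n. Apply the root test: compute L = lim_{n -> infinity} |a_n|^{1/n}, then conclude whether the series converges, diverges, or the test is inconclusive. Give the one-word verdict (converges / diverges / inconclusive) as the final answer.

Let a_n denote the general term. Form |a_n|^(1/n) and simplify:
|a_n|^(1/n) = 11^(1/n)/n
Take the limit as n -> infinity: L = 0.
Since L = 0 < 1, the root test implies convergence.

converges


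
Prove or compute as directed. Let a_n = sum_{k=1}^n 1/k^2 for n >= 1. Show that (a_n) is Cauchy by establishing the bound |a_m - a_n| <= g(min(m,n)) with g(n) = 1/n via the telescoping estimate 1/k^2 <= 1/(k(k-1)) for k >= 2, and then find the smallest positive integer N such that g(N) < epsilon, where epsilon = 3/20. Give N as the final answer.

For m > n >= 1: |a_m - a_n| = sum_{k=n+1}^m 1/k^2.
Use 1/k^2 <= 1/(k(k-1)) = 1/(k-1) - 1/k for k >= 2:
sum_{k=n+1}^m 1/k^2 <= sum_{k=n+1}^m (1/(k-1) - 1/k) = 1/n - 1/m <= 1/n.
By symmetry the same bound holds with n,m swapped, so |a_m - a_n| <= 1/min(m,n) = g(min(m,n)). Since g(n) -> 0, (a_n) is Cauchy.
Now solve g(N) < 3/20: 1/N < 3/20 <=> N > 1/(3/20) = 20/3.
The smallest integer strictly greater than 20/3 is N = 7.
Check: g(7) = 1/7 < 3/20; g(6) = 1/6 >= 3/20. So N = 7.

7


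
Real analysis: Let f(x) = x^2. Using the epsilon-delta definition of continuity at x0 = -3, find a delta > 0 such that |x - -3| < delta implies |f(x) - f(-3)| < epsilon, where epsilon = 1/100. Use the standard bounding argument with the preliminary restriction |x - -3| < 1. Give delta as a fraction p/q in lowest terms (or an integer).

Factor: |x^2 - (-3)^2| = |x - -3| * |x + -3|.
Impose |x - -3| < 1 first. Then |x + -3| = |(x - -3) + 2*(-3)| <= |x - -3| + 2*|-3| < 1 + 6 = 7.
So |x^2 - (-3)^2| < delta * 7.
We need delta * 7 <= 1/100, i.e. delta <= 1/100/7 = 1/700.
Since 1/700 < 1, this is tighter than 1; take delta = 1/700.
So delta = 1/700 works.

1/700


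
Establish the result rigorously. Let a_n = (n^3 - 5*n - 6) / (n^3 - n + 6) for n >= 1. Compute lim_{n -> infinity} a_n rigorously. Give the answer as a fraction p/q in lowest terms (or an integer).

Divide numerator and denominator by n^3, the highest power:
numerator / n^3 = 1 - 5/n^2 - 6/n^3
denominator / n^3 = 1 - 1/n^2 + 6/n^3
As n -> infinity, all terms of the form c/n^k (k >= 1) tend to 0.
So numerator / n^3 -> 1 and denominator / n^3 -> 1.
Therefore lim a_n = 1.

1
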